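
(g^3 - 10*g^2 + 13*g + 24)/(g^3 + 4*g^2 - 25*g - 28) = (g^2 - 11*g + 24)/(g^2 + 3*g - 28)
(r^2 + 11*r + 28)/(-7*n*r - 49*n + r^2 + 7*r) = (r + 4)/(-7*n + r)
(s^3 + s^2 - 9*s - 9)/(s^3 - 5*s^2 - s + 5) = (s^2 - 9)/(s^2 - 6*s + 5)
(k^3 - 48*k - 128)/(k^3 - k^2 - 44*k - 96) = (k + 4)/(k + 3)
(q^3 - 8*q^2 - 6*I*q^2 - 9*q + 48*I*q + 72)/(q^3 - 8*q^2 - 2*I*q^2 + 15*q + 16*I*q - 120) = (q^2 - 6*I*q - 9)/(q^2 - 2*I*q + 15)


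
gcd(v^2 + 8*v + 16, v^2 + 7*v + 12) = v + 4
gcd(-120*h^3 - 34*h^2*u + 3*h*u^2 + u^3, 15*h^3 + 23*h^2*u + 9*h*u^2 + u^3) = 5*h + u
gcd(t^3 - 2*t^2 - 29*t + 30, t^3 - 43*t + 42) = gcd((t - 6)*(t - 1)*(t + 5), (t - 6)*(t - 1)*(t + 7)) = t^2 - 7*t + 6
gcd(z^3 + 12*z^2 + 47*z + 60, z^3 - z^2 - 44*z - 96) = z^2 + 7*z + 12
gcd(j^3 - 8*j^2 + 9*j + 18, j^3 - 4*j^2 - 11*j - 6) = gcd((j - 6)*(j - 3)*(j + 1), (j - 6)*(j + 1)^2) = j^2 - 5*j - 6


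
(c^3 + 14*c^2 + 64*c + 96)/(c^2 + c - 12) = (c^2 + 10*c + 24)/(c - 3)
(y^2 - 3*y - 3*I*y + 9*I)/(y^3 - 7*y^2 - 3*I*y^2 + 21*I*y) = (y - 3)/(y*(y - 7))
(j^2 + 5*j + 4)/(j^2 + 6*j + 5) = (j + 4)/(j + 5)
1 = 1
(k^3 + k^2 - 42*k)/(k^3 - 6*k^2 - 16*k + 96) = k*(k + 7)/(k^2 - 16)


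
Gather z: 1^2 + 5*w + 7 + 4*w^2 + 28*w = 4*w^2 + 33*w + 8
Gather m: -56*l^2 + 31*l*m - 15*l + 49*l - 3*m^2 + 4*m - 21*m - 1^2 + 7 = -56*l^2 + 34*l - 3*m^2 + m*(31*l - 17) + 6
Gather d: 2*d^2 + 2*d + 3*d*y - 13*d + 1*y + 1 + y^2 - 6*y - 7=2*d^2 + d*(3*y - 11) + y^2 - 5*y - 6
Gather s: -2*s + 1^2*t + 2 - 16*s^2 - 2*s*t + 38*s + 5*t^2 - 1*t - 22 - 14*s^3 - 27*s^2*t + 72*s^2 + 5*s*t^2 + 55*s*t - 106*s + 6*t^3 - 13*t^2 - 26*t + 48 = -14*s^3 + s^2*(56 - 27*t) + s*(5*t^2 + 53*t - 70) + 6*t^3 - 8*t^2 - 26*t + 28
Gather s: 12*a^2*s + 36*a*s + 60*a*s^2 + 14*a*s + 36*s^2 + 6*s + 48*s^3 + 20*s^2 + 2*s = 48*s^3 + s^2*(60*a + 56) + s*(12*a^2 + 50*a + 8)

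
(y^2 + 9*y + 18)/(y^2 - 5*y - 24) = (y + 6)/(y - 8)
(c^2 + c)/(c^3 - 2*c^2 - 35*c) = (c + 1)/(c^2 - 2*c - 35)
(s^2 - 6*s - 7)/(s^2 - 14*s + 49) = (s + 1)/(s - 7)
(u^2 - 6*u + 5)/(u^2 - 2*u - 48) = (-u^2 + 6*u - 5)/(-u^2 + 2*u + 48)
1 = 1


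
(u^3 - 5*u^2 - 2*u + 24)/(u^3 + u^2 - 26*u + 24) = (u^2 - u - 6)/(u^2 + 5*u - 6)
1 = 1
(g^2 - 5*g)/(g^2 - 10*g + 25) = g/(g - 5)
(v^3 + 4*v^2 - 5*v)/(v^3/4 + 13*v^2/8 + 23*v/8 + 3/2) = 8*v*(v^2 + 4*v - 5)/(2*v^3 + 13*v^2 + 23*v + 12)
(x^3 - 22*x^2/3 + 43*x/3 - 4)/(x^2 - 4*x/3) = (3*x^3 - 22*x^2 + 43*x - 12)/(x*(3*x - 4))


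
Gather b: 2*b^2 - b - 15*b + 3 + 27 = 2*b^2 - 16*b + 30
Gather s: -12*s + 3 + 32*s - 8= 20*s - 5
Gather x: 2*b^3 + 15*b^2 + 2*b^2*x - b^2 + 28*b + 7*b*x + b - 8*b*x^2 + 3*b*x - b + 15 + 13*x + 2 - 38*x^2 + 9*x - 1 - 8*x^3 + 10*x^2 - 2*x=2*b^3 + 14*b^2 + 28*b - 8*x^3 + x^2*(-8*b - 28) + x*(2*b^2 + 10*b + 20) + 16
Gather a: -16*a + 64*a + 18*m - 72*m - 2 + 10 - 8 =48*a - 54*m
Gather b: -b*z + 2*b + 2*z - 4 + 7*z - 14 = b*(2 - z) + 9*z - 18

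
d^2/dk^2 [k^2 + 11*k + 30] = 2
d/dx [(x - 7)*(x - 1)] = 2*x - 8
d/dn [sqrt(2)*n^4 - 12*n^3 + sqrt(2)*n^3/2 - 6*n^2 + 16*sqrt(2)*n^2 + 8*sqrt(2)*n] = 4*sqrt(2)*n^3 - 36*n^2 + 3*sqrt(2)*n^2/2 - 12*n + 32*sqrt(2)*n + 8*sqrt(2)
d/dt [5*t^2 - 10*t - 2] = 10*t - 10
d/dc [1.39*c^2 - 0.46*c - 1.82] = 2.78*c - 0.46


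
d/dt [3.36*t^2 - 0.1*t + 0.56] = 6.72*t - 0.1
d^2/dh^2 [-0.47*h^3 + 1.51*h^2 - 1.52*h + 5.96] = 3.02 - 2.82*h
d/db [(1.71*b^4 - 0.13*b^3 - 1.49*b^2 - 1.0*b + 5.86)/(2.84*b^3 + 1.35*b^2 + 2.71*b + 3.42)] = (4.8564*b^6 + 4.617*b^5 + 17.9584*b^4 + 28.3682*b^3 - 53.9489*b^2 - 26.0136*b - 19.3006)/(8.0656*b^6 + 7.668*b^5 + 17.2153*b^4 + 26.7426*b^3 + 16.5781*b^2 + 18.5364*b + 11.6964)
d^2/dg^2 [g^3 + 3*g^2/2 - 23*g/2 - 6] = 6*g + 3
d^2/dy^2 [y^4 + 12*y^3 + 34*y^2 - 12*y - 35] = 12*y^2 + 72*y + 68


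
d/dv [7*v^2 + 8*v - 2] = 14*v + 8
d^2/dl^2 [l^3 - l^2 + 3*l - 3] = 6*l - 2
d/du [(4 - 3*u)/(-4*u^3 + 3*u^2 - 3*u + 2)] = 3*(-8*u^3 + 19*u^2 - 8*u + 2)/(16*u^6 - 24*u^5 + 33*u^4 - 34*u^3 + 21*u^2 - 12*u + 4)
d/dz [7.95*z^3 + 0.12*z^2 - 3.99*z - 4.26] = 23.85*z^2 + 0.24*z - 3.99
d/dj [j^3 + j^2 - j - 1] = 3*j^2 + 2*j - 1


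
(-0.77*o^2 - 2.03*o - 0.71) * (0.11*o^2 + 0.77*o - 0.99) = -0.0847*o^4 - 0.8162*o^3 - 0.8789*o^2 + 1.463*o + 0.7029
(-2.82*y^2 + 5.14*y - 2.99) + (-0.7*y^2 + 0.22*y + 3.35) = -3.52*y^2 + 5.36*y + 0.36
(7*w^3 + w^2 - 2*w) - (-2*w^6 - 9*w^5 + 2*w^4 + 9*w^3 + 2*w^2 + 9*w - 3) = 2*w^6 + 9*w^5 - 2*w^4 - 2*w^3 - w^2 - 11*w + 3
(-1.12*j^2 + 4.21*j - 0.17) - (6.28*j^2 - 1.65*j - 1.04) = -7.4*j^2 + 5.86*j + 0.87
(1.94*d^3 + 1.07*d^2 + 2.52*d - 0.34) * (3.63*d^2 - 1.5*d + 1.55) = 7.0422*d^5 + 0.9741*d^4 + 10.5496*d^3 - 3.3557*d^2 + 4.416*d - 0.527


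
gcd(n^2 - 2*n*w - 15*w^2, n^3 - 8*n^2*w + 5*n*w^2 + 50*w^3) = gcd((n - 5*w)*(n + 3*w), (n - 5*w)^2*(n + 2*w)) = -n + 5*w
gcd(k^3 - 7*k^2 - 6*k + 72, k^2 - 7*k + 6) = k - 6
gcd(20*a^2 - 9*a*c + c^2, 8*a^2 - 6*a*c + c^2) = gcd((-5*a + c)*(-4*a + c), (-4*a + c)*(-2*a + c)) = 4*a - c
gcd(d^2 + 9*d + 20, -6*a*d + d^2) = 1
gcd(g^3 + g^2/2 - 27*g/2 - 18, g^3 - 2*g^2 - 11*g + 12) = g^2 - g - 12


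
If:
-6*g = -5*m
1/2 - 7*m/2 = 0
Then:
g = 5/42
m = 1/7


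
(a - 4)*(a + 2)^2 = a^3 - 12*a - 16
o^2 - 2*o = o*(o - 2)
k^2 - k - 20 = (k - 5)*(k + 4)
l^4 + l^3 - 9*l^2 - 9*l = l*(l - 3)*(l + 1)*(l + 3)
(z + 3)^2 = z^2 + 6*z + 9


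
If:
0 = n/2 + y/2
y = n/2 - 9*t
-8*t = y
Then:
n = 0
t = 0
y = 0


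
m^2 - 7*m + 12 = (m - 4)*(m - 3)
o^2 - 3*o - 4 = (o - 4)*(o + 1)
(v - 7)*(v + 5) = v^2 - 2*v - 35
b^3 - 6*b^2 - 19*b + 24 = (b - 8)*(b - 1)*(b + 3)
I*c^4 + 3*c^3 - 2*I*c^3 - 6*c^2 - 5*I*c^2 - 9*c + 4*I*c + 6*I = (c - 3)*(c + 1)*(c - 2*I)*(I*c + 1)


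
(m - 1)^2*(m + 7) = m^3 + 5*m^2 - 13*m + 7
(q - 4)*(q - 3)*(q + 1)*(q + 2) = q^4 - 4*q^3 - 7*q^2 + 22*q + 24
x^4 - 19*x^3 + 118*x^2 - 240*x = x*(x - 8)*(x - 6)*(x - 5)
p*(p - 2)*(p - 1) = p^3 - 3*p^2 + 2*p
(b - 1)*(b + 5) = b^2 + 4*b - 5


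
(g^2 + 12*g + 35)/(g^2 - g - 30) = (g + 7)/(g - 6)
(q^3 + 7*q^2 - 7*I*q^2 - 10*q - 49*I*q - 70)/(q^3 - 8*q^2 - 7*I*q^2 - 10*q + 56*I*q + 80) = (q + 7)/(q - 8)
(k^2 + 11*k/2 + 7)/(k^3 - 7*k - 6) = (k + 7/2)/(k^2 - 2*k - 3)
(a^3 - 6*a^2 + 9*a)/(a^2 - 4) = a*(a^2 - 6*a + 9)/(a^2 - 4)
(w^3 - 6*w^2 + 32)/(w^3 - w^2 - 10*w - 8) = (w - 4)/(w + 1)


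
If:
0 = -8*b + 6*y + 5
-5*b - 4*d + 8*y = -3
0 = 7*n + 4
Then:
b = 3*y/4 + 5/8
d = 17*y/16 - 1/32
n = -4/7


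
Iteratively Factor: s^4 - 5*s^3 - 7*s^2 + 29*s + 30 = (s + 1)*(s^3 - 6*s^2 - s + 30) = (s + 1)*(s + 2)*(s^2 - 8*s + 15) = (s - 5)*(s + 1)*(s + 2)*(s - 3)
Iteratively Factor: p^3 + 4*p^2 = (p)*(p^2 + 4*p) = p^2*(p + 4)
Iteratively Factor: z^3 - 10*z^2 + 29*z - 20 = (z - 1)*(z^2 - 9*z + 20) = (z - 5)*(z - 1)*(z - 4)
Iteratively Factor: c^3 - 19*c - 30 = (c + 3)*(c^2 - 3*c - 10) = (c + 2)*(c + 3)*(c - 5)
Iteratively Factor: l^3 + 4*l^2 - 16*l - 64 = (l + 4)*(l^2 - 16) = (l - 4)*(l + 4)*(l + 4)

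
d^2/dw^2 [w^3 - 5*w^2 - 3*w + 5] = 6*w - 10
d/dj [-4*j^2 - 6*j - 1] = -8*j - 6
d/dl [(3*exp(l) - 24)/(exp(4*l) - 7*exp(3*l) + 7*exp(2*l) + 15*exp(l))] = 3*(-3*exp(4*l) + 46*exp(3*l) - 175*exp(2*l) + 112*exp(l) + 120)*exp(-l)/(exp(6*l) - 14*exp(5*l) + 63*exp(4*l) - 68*exp(3*l) - 161*exp(2*l) + 210*exp(l) + 225)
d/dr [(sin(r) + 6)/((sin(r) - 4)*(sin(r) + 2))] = (-12*sin(r) + cos(r)^2 + 3)*cos(r)/((sin(r) - 4)^2*(sin(r) + 2)^2)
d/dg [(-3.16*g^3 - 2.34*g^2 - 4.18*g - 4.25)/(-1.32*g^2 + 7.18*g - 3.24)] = (4.1712*g^4 - 45.3776*g^3 + 8.39640000000001*g^2 + 3.9432*g + 44.0582)/(1.7424*g^4 - 18.9552*g^3 + 60.106*g^2 - 46.5264*g + 10.4976)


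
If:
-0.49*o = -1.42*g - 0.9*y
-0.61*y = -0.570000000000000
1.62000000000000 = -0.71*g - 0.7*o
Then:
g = -1.03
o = -1.27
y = 0.93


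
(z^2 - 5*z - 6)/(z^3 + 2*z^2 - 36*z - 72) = (z + 1)/(z^2 + 8*z + 12)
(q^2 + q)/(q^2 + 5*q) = (q + 1)/(q + 5)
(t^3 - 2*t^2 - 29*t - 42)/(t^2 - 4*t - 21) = t + 2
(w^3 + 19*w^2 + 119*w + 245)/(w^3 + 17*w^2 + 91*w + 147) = (w + 5)/(w + 3)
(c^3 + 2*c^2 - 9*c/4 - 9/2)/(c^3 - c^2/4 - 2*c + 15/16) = 4*(2*c^2 + c - 6)/(8*c^2 - 14*c + 5)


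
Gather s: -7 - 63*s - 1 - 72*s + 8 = -135*s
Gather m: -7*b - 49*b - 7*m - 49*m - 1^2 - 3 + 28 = -56*b - 56*m + 24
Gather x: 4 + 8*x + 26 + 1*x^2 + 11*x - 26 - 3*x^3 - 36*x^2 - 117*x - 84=-3*x^3 - 35*x^2 - 98*x - 80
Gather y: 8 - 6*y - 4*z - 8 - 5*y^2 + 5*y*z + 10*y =-5*y^2 + y*(5*z + 4) - 4*z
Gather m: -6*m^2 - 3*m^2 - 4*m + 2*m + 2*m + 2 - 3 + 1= -9*m^2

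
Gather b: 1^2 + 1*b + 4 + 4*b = 5*b + 5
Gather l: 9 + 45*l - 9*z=45*l - 9*z + 9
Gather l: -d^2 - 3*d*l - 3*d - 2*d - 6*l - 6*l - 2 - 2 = -d^2 - 5*d + l*(-3*d - 12) - 4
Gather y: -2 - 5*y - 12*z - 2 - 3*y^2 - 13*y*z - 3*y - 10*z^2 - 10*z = -3*y^2 + y*(-13*z - 8) - 10*z^2 - 22*z - 4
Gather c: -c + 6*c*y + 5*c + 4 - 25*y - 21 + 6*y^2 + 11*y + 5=c*(6*y + 4) + 6*y^2 - 14*y - 12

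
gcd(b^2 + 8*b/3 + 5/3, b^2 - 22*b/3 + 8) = 1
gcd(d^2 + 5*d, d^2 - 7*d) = d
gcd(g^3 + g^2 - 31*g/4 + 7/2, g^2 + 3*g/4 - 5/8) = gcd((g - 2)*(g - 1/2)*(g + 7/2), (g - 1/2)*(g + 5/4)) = g - 1/2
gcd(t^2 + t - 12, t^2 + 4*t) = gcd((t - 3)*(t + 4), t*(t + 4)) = t + 4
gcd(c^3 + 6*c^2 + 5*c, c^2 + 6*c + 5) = c^2 + 6*c + 5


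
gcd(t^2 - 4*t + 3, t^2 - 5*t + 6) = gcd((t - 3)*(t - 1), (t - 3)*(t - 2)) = t - 3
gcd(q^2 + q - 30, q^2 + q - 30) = q^2 + q - 30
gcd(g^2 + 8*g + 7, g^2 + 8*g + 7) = g^2 + 8*g + 7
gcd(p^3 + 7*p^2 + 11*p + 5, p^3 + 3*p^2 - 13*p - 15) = p^2 + 6*p + 5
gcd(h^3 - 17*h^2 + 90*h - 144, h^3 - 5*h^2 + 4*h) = 1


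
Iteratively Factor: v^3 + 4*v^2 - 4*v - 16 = (v - 2)*(v^2 + 6*v + 8) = (v - 2)*(v + 2)*(v + 4)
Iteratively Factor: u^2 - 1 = (u - 1)*(u + 1)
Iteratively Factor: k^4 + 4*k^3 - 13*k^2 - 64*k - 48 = (k + 3)*(k^3 + k^2 - 16*k - 16) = (k + 1)*(k + 3)*(k^2 - 16) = (k - 4)*(k + 1)*(k + 3)*(k + 4)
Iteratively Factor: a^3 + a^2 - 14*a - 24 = (a - 4)*(a^2 + 5*a + 6) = (a - 4)*(a + 2)*(a + 3)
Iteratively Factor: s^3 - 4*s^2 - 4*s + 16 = (s - 4)*(s^2 - 4) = (s - 4)*(s + 2)*(s - 2)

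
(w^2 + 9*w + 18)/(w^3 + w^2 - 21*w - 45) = (w + 6)/(w^2 - 2*w - 15)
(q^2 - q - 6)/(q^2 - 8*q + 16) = (q^2 - q - 6)/(q^2 - 8*q + 16)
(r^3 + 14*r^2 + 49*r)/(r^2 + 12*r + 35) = r*(r + 7)/(r + 5)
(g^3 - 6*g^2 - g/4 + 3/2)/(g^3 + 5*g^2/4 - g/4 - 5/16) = 4*(g - 6)/(4*g + 5)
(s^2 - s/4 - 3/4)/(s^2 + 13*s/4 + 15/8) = 2*(s - 1)/(2*s + 5)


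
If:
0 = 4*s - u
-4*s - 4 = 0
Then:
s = -1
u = -4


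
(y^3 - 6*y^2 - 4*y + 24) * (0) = 0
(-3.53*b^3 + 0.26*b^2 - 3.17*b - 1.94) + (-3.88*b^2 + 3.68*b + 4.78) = -3.53*b^3 - 3.62*b^2 + 0.51*b + 2.84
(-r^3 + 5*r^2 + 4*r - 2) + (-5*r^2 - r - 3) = -r^3 + 3*r - 5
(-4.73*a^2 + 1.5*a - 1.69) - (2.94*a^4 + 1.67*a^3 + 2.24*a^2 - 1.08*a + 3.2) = -2.94*a^4 - 1.67*a^3 - 6.97*a^2 + 2.58*a - 4.89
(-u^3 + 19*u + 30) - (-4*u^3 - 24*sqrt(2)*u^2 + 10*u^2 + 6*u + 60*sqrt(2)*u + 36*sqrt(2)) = 3*u^3 - 10*u^2 + 24*sqrt(2)*u^2 - 60*sqrt(2)*u + 13*u - 36*sqrt(2) + 30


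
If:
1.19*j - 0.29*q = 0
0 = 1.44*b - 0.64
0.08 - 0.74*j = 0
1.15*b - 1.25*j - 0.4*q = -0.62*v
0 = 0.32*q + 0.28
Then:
No Solution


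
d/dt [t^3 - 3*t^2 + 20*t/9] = 3*t^2 - 6*t + 20/9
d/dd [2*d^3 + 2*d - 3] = 6*d^2 + 2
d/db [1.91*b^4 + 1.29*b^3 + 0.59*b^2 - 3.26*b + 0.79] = 7.64*b^3 + 3.87*b^2 + 1.18*b - 3.26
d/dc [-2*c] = -2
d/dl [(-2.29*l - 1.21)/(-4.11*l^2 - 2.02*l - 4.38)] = (-9.4119*l^2 - 9.9462*l + 7.586)/(16.8921*l^4 + 16.6044*l^3 + 40.084*l^2 + 17.6952*l + 19.1844)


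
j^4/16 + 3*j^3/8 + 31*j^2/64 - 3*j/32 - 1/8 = (j/4 + 1/2)*(j/4 + 1)*(j - 1/2)*(j + 1/2)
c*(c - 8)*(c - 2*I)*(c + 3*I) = c^4 - 8*c^3 + I*c^3 + 6*c^2 - 8*I*c^2 - 48*c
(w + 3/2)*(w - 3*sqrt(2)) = w^2 - 3*sqrt(2)*w + 3*w/2 - 9*sqrt(2)/2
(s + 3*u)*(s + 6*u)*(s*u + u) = s^3*u + 9*s^2*u^2 + s^2*u + 18*s*u^3 + 9*s*u^2 + 18*u^3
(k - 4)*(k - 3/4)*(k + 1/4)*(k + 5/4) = k^4 - 13*k^3/4 - 61*k^2/16 + 193*k/64 + 15/16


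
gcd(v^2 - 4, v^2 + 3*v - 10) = v - 2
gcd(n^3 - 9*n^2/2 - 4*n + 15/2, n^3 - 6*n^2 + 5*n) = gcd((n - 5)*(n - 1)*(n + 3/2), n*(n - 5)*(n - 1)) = n^2 - 6*n + 5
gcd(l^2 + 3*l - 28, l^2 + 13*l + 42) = l + 7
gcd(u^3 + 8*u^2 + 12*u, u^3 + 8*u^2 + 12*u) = u^3 + 8*u^2 + 12*u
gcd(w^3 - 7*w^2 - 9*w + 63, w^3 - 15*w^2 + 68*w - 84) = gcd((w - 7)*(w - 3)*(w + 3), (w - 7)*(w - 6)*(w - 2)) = w - 7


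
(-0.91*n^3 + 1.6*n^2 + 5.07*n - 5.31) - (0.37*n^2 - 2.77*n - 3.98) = -0.91*n^3 + 1.23*n^2 + 7.84*n - 1.33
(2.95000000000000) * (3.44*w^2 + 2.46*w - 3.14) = 10.148*w^2 + 7.257*w - 9.263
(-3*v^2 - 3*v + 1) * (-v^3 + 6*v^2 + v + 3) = 3*v^5 - 15*v^4 - 22*v^3 - 6*v^2 - 8*v + 3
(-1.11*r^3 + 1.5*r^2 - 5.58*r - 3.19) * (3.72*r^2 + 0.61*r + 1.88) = -4.1292*r^5 + 4.9029*r^4 - 21.9294*r^3 - 12.4506*r^2 - 12.4363*r - 5.9972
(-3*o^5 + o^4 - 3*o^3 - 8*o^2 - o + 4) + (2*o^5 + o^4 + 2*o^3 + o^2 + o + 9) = -o^5 + 2*o^4 - o^3 - 7*o^2 + 13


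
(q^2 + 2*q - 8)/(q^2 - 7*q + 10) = (q + 4)/(q - 5)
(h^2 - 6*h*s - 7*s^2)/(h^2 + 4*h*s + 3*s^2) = (h - 7*s)/(h + 3*s)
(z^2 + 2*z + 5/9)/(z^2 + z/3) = (z + 5/3)/z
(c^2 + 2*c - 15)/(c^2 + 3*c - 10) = (c - 3)/(c - 2)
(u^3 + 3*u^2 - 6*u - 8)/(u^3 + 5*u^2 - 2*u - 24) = (u + 1)/(u + 3)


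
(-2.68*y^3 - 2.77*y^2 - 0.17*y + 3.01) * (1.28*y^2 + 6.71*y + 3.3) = -3.4304*y^5 - 21.5284*y^4 - 27.6483*y^3 - 6.4289*y^2 + 19.6361*y + 9.933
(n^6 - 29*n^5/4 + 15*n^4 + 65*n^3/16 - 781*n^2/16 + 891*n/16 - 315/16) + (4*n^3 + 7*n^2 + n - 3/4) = n^6 - 29*n^5/4 + 15*n^4 + 129*n^3/16 - 669*n^2/16 + 907*n/16 - 327/16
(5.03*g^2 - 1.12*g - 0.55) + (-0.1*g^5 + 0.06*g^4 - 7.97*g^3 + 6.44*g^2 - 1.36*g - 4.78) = -0.1*g^5 + 0.06*g^4 - 7.97*g^3 + 11.47*g^2 - 2.48*g - 5.33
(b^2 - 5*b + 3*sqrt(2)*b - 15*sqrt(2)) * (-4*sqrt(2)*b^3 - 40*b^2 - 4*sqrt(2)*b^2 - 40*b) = -4*sqrt(2)*b^5 - 64*b^4 + 16*sqrt(2)*b^4 - 100*sqrt(2)*b^3 + 256*b^3 + 320*b^2 + 480*sqrt(2)*b^2 + 600*sqrt(2)*b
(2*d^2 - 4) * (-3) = 12 - 6*d^2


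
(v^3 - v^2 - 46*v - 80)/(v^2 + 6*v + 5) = (v^2 - 6*v - 16)/(v + 1)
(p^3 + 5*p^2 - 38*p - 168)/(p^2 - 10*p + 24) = (p^2 + 11*p + 28)/(p - 4)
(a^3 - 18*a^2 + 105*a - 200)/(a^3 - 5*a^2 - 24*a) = (a^2 - 10*a + 25)/(a*(a + 3))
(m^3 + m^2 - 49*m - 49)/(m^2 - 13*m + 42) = (m^2 + 8*m + 7)/(m - 6)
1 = 1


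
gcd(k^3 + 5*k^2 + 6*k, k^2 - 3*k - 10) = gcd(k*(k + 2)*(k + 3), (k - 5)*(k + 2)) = k + 2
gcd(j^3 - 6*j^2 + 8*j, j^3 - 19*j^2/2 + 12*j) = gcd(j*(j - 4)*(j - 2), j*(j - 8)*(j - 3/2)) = j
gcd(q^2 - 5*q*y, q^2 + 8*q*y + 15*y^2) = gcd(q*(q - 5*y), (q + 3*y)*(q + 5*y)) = 1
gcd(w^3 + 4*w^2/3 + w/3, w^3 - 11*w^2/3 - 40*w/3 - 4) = w + 1/3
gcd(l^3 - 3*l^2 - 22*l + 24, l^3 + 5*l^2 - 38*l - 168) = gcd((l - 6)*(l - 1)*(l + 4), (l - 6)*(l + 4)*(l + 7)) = l^2 - 2*l - 24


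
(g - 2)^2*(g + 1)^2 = g^4 - 2*g^3 - 3*g^2 + 4*g + 4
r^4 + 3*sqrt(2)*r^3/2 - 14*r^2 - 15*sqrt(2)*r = r*(r - 5*sqrt(2)/2)*(r + sqrt(2))*(r + 3*sqrt(2))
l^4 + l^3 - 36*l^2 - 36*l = l*(l - 6)*(l + 1)*(l + 6)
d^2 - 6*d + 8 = (d - 4)*(d - 2)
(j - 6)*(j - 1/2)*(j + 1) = j^3 - 11*j^2/2 - 7*j/2 + 3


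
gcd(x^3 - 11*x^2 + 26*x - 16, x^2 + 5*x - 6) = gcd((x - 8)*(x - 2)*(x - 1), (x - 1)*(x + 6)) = x - 1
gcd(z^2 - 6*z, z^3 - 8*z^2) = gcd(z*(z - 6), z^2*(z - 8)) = z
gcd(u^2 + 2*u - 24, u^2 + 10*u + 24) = u + 6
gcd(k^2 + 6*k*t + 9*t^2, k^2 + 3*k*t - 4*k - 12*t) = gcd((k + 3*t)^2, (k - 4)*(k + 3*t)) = k + 3*t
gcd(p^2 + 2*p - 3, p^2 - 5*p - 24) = p + 3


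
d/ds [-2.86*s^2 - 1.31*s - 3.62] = -5.72*s - 1.31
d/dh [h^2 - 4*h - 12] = 2*h - 4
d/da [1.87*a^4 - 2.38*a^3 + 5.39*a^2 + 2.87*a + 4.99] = 7.48*a^3 - 7.14*a^2 + 10.78*a + 2.87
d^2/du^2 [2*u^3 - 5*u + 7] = 12*u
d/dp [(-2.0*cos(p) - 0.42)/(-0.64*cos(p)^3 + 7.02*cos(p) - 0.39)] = (2.56*cos(p)^3 + 0.8064*cos(p)^2 - 3.7284)*sin(p)/(0.64*cos(p)^3 - 7.02*cos(p) + 0.39)^2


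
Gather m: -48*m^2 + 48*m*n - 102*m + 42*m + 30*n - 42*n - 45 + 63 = -48*m^2 + m*(48*n - 60) - 12*n + 18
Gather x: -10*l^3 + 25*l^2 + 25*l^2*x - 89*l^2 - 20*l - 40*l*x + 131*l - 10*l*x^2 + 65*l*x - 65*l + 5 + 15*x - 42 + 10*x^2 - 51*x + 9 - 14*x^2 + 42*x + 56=-10*l^3 - 64*l^2 + 46*l + x^2*(-10*l - 4) + x*(25*l^2 + 25*l + 6) + 28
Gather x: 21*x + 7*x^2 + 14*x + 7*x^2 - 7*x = 14*x^2 + 28*x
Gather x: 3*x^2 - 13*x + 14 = 3*x^2 - 13*x + 14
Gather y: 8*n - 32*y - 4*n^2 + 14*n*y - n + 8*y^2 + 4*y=-4*n^2 + 7*n + 8*y^2 + y*(14*n - 28)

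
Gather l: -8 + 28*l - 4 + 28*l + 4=56*l - 8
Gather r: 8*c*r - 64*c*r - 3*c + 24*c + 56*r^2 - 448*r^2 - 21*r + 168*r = 21*c - 392*r^2 + r*(147 - 56*c)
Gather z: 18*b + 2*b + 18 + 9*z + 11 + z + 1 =20*b + 10*z + 30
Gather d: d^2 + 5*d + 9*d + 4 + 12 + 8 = d^2 + 14*d + 24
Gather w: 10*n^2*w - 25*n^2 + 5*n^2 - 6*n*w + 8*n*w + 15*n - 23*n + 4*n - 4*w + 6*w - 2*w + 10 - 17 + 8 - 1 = -20*n^2 - 4*n + w*(10*n^2 + 2*n)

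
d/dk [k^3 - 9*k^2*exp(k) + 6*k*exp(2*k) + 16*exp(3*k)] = -9*k^2*exp(k) + 3*k^2 + 12*k*exp(2*k) - 18*k*exp(k) + 48*exp(3*k) + 6*exp(2*k)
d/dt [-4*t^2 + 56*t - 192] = 56 - 8*t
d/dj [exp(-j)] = -exp(-j)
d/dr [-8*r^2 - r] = -16*r - 1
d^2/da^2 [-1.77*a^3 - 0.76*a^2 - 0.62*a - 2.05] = -10.62*a - 1.52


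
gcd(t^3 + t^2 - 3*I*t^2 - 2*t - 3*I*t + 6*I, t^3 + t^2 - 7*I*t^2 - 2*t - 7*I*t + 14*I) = t^2 + t - 2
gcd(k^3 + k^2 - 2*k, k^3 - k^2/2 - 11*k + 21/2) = k - 1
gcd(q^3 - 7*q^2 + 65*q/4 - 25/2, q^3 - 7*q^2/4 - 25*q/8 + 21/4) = q - 2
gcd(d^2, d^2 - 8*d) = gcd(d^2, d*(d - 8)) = d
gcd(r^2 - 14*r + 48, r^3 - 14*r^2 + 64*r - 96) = r - 6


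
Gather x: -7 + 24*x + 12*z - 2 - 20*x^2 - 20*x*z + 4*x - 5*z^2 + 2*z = -20*x^2 + x*(28 - 20*z) - 5*z^2 + 14*z - 9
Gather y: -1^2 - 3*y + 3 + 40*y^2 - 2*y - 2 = 40*y^2 - 5*y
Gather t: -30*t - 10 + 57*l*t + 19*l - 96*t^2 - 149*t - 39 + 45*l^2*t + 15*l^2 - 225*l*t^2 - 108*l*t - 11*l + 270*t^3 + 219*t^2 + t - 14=15*l^2 + 8*l + 270*t^3 + t^2*(123 - 225*l) + t*(45*l^2 - 51*l - 178) - 63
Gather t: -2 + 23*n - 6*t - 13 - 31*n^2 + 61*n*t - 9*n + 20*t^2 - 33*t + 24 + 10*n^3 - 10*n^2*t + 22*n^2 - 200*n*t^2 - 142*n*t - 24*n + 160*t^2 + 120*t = 10*n^3 - 9*n^2 - 10*n + t^2*(180 - 200*n) + t*(-10*n^2 - 81*n + 81) + 9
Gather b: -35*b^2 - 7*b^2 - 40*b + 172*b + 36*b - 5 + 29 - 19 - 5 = -42*b^2 + 168*b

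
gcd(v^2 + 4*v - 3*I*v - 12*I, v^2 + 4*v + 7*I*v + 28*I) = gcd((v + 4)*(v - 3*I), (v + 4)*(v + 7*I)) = v + 4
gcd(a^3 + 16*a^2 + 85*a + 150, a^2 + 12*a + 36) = a + 6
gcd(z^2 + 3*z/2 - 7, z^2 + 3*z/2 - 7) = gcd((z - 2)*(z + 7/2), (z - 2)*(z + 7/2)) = z^2 + 3*z/2 - 7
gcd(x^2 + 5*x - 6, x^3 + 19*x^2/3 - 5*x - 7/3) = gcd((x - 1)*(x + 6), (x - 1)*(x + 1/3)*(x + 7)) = x - 1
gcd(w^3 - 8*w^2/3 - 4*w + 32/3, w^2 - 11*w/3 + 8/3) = w - 8/3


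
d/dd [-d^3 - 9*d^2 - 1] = 3*d*(-d - 6)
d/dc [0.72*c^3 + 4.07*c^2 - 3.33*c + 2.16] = 2.16*c^2 + 8.14*c - 3.33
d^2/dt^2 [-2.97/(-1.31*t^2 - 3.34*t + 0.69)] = (-10.193634*t^2 - 25.989876*t + 2.97*(2.62*t + 3.34)*(5.24*t + 6.68) + 5.369166)/(1.31*t^2 + 3.34*t - 0.69)^3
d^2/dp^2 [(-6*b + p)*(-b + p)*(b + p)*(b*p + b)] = 2*b*(-b^2 - 18*b*p - 6*b + 6*p^2 + 3*p)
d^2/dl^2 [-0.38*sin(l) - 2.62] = 0.38*sin(l)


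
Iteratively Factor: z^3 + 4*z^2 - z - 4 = (z + 4)*(z^2 - 1) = (z - 1)*(z + 4)*(z + 1)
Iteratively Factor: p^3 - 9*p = (p)*(p^2 - 9) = p*(p + 3)*(p - 3)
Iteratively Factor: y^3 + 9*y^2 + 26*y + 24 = (y + 4)*(y^2 + 5*y + 6) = (y + 3)*(y + 4)*(y + 2)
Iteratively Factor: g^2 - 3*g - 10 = (g - 5)*(g + 2)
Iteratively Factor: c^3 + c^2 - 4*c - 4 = (c + 2)*(c^2 - c - 2) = (c - 2)*(c + 2)*(c + 1)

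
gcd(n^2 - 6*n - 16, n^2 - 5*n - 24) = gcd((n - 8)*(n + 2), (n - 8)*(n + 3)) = n - 8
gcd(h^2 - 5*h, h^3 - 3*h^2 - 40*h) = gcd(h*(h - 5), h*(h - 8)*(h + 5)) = h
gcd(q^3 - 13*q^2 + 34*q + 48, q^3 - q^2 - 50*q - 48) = q^2 - 7*q - 8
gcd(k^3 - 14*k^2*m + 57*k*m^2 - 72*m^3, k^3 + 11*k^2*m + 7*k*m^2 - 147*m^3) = k - 3*m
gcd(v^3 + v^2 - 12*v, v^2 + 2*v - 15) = v - 3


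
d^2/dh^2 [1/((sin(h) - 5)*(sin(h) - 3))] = 2*(-2*sin(h)^4 + 12*sin(h)^3 + sin(h)^2 - 84*sin(h) + 49)/((sin(h) - 5)^3*(sin(h) - 3)^3)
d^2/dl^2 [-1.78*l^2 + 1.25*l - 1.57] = -3.56000000000000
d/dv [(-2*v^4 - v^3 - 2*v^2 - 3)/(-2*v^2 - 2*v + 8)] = (4*v^5 + 7*v^4 - 30*v^3 - 10*v^2 - 22*v - 3)/(2*(v^4 + 2*v^3 - 7*v^2 - 8*v + 16))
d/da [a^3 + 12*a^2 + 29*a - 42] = 3*a^2 + 24*a + 29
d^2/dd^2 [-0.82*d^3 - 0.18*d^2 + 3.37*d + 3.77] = -4.92*d - 0.36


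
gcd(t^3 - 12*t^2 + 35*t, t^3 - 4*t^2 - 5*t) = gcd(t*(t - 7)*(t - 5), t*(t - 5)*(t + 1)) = t^2 - 5*t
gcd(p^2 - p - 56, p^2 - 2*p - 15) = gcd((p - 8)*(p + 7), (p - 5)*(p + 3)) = 1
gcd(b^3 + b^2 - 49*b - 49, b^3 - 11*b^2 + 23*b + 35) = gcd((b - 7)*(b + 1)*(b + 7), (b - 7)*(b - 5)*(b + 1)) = b^2 - 6*b - 7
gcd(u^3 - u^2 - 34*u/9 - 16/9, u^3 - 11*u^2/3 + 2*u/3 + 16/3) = u^2 - 5*u/3 - 8/3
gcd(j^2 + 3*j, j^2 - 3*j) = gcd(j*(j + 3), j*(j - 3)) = j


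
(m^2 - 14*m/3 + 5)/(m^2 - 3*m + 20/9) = 3*(m - 3)/(3*m - 4)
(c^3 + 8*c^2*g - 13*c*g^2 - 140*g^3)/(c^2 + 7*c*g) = c + g - 20*g^2/c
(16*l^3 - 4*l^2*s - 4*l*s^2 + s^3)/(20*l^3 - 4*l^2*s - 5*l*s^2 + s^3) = (-4*l + s)/(-5*l + s)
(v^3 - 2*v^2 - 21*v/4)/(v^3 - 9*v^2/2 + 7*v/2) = (v + 3/2)/(v - 1)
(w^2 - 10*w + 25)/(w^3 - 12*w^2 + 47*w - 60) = (w - 5)/(w^2 - 7*w + 12)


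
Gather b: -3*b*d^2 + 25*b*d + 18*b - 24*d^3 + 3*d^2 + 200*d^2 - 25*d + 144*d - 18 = b*(-3*d^2 + 25*d + 18) - 24*d^3 + 203*d^2 + 119*d - 18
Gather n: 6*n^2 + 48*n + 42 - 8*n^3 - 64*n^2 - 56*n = -8*n^3 - 58*n^2 - 8*n + 42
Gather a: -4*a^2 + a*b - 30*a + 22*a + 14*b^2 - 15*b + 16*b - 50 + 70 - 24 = -4*a^2 + a*(b - 8) + 14*b^2 + b - 4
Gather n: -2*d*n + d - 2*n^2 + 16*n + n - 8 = d - 2*n^2 + n*(17 - 2*d) - 8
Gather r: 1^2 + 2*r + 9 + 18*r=20*r + 10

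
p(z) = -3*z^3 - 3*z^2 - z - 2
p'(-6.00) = -289.00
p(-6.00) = 544.00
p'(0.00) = -1.00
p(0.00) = -2.00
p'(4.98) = -254.08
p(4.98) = -451.90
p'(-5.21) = -214.04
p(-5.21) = 346.04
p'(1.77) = -39.82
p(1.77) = -29.80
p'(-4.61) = -164.61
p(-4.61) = 232.77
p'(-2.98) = -63.04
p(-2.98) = 53.73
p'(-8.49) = -598.78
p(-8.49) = 1626.13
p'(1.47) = -29.27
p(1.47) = -19.48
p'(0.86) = -12.82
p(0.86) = -6.99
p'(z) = -9*z^2 - 6*z - 1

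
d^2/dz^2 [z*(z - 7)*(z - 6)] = 6*z - 26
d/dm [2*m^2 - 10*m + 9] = 4*m - 10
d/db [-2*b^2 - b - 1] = -4*b - 1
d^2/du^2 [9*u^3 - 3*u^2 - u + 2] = 54*u - 6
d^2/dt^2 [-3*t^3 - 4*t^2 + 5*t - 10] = -18*t - 8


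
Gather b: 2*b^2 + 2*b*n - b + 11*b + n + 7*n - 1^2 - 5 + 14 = 2*b^2 + b*(2*n + 10) + 8*n + 8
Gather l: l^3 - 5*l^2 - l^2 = l^3 - 6*l^2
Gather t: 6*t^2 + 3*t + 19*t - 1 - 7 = 6*t^2 + 22*t - 8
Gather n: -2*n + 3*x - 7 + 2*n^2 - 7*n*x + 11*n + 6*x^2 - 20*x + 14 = 2*n^2 + n*(9 - 7*x) + 6*x^2 - 17*x + 7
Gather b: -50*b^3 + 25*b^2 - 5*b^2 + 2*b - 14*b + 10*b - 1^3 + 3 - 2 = -50*b^3 + 20*b^2 - 2*b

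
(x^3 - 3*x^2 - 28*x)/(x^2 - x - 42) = x*(x + 4)/(x + 6)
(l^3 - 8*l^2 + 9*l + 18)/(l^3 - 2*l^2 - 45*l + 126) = (l + 1)/(l + 7)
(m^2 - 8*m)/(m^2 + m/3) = 3*(m - 8)/(3*m + 1)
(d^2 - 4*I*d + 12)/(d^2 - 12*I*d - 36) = (d + 2*I)/(d - 6*I)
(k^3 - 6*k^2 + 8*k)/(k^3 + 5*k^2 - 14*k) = (k - 4)/(k + 7)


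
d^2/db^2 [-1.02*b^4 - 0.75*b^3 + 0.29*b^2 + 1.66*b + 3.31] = -12.24*b^2 - 4.5*b + 0.58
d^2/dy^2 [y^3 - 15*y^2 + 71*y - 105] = 6*y - 30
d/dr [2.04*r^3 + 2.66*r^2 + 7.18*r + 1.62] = 6.12*r^2 + 5.32*r + 7.18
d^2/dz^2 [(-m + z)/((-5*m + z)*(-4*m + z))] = 2*(119*m^3 - 33*m^2*z - 3*m*z^2 + z^3)/(8000*m^6 - 10800*m^5*z + 6060*m^4*z^2 - 1809*m^3*z^3 + 303*m^2*z^4 - 27*m*z^5 + z^6)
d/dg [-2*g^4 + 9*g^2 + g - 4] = -8*g^3 + 18*g + 1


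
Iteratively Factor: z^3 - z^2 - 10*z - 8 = (z + 2)*(z^2 - 3*z - 4) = (z + 1)*(z + 2)*(z - 4)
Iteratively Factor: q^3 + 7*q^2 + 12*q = (q)*(q^2 + 7*q + 12) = q*(q + 3)*(q + 4)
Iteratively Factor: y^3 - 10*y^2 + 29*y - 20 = (y - 1)*(y^2 - 9*y + 20) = (y - 5)*(y - 1)*(y - 4)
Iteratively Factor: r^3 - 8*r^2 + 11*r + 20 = (r - 4)*(r^2 - 4*r - 5) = (r - 5)*(r - 4)*(r + 1)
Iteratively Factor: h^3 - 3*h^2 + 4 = (h - 2)*(h^2 - h - 2) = (h - 2)*(h + 1)*(h - 2)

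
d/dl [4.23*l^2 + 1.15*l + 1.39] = 8.46*l + 1.15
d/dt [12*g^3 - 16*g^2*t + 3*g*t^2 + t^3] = -16*g^2 + 6*g*t + 3*t^2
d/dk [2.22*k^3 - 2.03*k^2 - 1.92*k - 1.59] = 6.66*k^2 - 4.06*k - 1.92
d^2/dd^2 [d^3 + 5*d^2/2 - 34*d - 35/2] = 6*d + 5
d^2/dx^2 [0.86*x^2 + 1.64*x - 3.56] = 1.72000000000000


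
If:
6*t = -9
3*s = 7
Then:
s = 7/3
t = -3/2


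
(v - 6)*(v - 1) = v^2 - 7*v + 6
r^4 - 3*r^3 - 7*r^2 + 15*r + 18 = (r - 3)^2*(r + 1)*(r + 2)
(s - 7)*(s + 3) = s^2 - 4*s - 21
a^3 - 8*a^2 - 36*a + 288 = (a - 8)*(a - 6)*(a + 6)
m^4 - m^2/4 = m^2*(m - 1/2)*(m + 1/2)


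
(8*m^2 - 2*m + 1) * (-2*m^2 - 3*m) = -16*m^4 - 20*m^3 + 4*m^2 - 3*m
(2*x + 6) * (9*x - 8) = 18*x^2 + 38*x - 48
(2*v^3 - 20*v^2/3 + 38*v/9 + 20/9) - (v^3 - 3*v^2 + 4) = v^3 - 11*v^2/3 + 38*v/9 - 16/9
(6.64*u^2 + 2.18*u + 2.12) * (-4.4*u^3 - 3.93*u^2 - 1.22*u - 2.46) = -29.216*u^5 - 35.6872*u^4 - 25.9962*u^3 - 27.3256*u^2 - 7.9492*u - 5.2152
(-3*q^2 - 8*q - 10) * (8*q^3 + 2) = -24*q^5 - 64*q^4 - 80*q^3 - 6*q^2 - 16*q - 20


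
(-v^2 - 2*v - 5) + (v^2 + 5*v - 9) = 3*v - 14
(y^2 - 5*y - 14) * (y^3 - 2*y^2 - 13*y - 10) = y^5 - 7*y^4 - 17*y^3 + 83*y^2 + 232*y + 140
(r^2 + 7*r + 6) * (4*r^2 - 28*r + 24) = 4*r^4 - 148*r^2 + 144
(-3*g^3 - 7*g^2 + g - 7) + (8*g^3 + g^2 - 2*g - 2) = 5*g^3 - 6*g^2 - g - 9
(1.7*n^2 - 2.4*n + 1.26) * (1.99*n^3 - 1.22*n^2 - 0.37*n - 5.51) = 3.383*n^5 - 6.85*n^4 + 4.8064*n^3 - 10.0162*n^2 + 12.7578*n - 6.9426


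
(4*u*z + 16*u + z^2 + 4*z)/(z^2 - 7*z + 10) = (4*u*z + 16*u + z^2 + 4*z)/(z^2 - 7*z + 10)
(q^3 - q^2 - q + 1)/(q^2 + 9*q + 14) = (q^3 - q^2 - q + 1)/(q^2 + 9*q + 14)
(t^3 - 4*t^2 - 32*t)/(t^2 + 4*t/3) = 3*(t^2 - 4*t - 32)/(3*t + 4)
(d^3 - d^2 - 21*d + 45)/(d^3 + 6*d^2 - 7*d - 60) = (d - 3)/(d + 4)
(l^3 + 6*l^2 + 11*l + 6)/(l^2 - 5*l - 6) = (l^2 + 5*l + 6)/(l - 6)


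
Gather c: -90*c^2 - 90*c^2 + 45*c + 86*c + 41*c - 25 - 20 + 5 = -180*c^2 + 172*c - 40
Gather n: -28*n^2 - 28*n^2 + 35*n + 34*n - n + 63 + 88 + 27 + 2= -56*n^2 + 68*n + 180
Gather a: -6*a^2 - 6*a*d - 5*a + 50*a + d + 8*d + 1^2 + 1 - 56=-6*a^2 + a*(45 - 6*d) + 9*d - 54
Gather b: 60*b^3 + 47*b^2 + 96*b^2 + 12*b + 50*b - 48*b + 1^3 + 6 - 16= 60*b^3 + 143*b^2 + 14*b - 9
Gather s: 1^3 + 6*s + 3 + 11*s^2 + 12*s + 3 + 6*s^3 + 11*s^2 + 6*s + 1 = 6*s^3 + 22*s^2 + 24*s + 8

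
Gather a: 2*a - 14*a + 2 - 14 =-12*a - 12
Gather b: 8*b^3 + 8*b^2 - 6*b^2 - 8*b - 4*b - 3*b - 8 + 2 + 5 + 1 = 8*b^3 + 2*b^2 - 15*b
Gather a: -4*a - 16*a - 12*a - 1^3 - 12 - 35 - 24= -32*a - 72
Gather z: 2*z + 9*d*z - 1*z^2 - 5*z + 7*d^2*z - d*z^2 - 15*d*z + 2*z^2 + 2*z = z^2*(1 - d) + z*(7*d^2 - 6*d - 1)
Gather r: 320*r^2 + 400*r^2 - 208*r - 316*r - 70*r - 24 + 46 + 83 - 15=720*r^2 - 594*r + 90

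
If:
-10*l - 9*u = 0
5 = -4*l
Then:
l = -5/4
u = 25/18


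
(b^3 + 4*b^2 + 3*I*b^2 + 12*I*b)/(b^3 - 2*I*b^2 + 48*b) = (b^2 + b*(4 + 3*I) + 12*I)/(b^2 - 2*I*b + 48)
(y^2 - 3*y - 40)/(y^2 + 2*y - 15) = (y - 8)/(y - 3)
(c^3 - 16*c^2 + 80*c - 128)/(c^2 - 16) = (c^2 - 12*c + 32)/(c + 4)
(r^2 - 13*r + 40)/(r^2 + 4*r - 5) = (r^2 - 13*r + 40)/(r^2 + 4*r - 5)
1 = 1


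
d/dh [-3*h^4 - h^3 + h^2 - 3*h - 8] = -12*h^3 - 3*h^2 + 2*h - 3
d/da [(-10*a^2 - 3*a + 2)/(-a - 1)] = 5*(2*a^2 + 4*a + 1)/(a^2 + 2*a + 1)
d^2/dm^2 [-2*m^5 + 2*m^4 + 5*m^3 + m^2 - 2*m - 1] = -40*m^3 + 24*m^2 + 30*m + 2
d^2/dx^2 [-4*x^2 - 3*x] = -8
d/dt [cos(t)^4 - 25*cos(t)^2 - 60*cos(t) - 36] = 2*(-2*cos(t)^3 + 25*cos(t) + 30)*sin(t)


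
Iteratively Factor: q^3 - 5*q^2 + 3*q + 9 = (q + 1)*(q^2 - 6*q + 9) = (q - 3)*(q + 1)*(q - 3)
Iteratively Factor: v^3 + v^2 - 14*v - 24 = (v - 4)*(v^2 + 5*v + 6) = (v - 4)*(v + 2)*(v + 3)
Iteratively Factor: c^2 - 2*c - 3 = (c + 1)*(c - 3)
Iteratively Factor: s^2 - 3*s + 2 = (s - 1)*(s - 2)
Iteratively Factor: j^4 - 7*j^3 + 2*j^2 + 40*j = (j)*(j^3 - 7*j^2 + 2*j + 40) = j*(j - 4)*(j^2 - 3*j - 10) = j*(j - 5)*(j - 4)*(j + 2)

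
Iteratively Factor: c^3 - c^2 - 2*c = (c + 1)*(c^2 - 2*c) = c*(c + 1)*(c - 2)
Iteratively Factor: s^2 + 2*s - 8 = (s - 2)*(s + 4)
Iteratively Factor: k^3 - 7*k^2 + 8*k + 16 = (k - 4)*(k^2 - 3*k - 4) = (k - 4)*(k + 1)*(k - 4)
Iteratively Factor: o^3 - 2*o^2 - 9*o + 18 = (o - 3)*(o^2 + o - 6) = (o - 3)*(o + 3)*(o - 2)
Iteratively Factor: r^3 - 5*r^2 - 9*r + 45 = (r - 3)*(r^2 - 2*r - 15) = (r - 3)*(r + 3)*(r - 5)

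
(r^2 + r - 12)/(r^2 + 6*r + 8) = (r - 3)/(r + 2)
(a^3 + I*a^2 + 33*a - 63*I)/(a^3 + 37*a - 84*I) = (a - 3*I)/(a - 4*I)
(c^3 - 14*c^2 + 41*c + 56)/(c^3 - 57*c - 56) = (c - 7)/(c + 7)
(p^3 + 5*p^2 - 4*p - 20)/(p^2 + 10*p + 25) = (p^2 - 4)/(p + 5)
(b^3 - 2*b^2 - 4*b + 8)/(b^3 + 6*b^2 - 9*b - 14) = (b^2 - 4)/(b^2 + 8*b + 7)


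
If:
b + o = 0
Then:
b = -o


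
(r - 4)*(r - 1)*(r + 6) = r^3 + r^2 - 26*r + 24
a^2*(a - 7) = a^3 - 7*a^2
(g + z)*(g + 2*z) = g^2 + 3*g*z + 2*z^2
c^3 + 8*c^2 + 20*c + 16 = (c + 2)^2*(c + 4)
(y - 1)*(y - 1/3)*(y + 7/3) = y^3 + y^2 - 25*y/9 + 7/9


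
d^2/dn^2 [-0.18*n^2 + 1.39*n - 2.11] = -0.360000000000000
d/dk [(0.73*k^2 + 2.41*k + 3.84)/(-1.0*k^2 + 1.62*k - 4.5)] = (3.5926*k^2 + 1.11*k - 17.0658)/(1.0*k^4 - 3.24*k^3 + 11.6244*k^2 - 14.58*k + 20.25)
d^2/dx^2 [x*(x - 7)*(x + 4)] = 6*x - 6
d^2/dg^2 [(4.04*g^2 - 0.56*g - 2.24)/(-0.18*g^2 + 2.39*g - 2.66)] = (-3.439728*g^3 + 12.041568*g^2 - 7.39065599999999*g - 26.605376)/(0.005832*g^6 - 0.232308*g^5 + 3.343086*g^4 - 20.517911*g^3 + 49.403382*g^2 - 50.732052*g + 18.821096)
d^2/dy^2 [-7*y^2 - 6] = -14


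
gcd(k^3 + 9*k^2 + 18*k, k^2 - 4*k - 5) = 1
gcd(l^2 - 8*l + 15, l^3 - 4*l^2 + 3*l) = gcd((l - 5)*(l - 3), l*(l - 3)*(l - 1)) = l - 3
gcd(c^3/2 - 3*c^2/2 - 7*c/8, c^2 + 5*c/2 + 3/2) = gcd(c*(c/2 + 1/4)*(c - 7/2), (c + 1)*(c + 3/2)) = 1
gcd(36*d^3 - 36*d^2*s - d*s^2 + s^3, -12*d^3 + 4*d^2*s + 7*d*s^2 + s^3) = -6*d^2 + 5*d*s + s^2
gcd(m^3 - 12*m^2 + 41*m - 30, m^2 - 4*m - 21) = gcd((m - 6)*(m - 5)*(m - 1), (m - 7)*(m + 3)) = 1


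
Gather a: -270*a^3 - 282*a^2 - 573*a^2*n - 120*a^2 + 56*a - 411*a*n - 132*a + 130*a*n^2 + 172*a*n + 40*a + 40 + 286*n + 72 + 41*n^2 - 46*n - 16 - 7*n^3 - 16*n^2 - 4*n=-270*a^3 + a^2*(-573*n - 402) + a*(130*n^2 - 239*n - 36) - 7*n^3 + 25*n^2 + 236*n + 96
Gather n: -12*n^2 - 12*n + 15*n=-12*n^2 + 3*n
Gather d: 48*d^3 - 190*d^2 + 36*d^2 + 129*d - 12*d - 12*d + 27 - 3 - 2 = 48*d^3 - 154*d^2 + 105*d + 22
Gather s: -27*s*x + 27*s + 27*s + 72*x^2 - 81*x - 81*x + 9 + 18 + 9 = s*(54 - 27*x) + 72*x^2 - 162*x + 36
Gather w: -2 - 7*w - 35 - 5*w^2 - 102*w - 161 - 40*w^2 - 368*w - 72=-45*w^2 - 477*w - 270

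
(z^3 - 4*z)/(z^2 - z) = (z^2 - 4)/(z - 1)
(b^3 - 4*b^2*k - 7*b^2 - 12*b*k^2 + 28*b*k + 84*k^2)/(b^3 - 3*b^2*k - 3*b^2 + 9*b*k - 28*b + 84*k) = (b^2 - 4*b*k - 12*k^2)/(b^2 - 3*b*k + 4*b - 12*k)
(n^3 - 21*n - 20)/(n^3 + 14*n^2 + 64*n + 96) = (n^2 - 4*n - 5)/(n^2 + 10*n + 24)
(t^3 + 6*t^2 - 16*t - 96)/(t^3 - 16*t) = (t + 6)/t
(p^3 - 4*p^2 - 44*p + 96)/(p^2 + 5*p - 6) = (p^2 - 10*p + 16)/(p - 1)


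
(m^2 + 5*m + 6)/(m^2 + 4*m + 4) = (m + 3)/(m + 2)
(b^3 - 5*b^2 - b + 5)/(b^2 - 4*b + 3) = (b^2 - 4*b - 5)/(b - 3)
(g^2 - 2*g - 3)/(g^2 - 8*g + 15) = (g + 1)/(g - 5)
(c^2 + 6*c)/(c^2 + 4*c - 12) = c/(c - 2)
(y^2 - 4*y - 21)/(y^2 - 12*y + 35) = (y + 3)/(y - 5)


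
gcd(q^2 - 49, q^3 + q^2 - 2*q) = 1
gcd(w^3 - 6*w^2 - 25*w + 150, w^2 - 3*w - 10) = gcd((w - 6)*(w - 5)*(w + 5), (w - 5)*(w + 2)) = w - 5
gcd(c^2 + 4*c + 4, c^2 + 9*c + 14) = c + 2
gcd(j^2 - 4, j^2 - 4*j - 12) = j + 2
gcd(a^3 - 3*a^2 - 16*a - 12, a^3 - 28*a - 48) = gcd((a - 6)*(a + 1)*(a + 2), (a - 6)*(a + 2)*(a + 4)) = a^2 - 4*a - 12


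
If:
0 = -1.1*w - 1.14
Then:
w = -1.04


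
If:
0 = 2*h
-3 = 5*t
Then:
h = 0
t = -3/5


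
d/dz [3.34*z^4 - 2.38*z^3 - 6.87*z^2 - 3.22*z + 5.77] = 13.36*z^3 - 7.14*z^2 - 13.74*z - 3.22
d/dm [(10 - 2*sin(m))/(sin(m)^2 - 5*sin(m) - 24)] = 2*(sin(m)^2 - 10*sin(m) + 49)*cos(m)/((sin(m) - 8)^2*(sin(m) + 3)^2)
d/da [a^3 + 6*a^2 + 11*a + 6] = 3*a^2 + 12*a + 11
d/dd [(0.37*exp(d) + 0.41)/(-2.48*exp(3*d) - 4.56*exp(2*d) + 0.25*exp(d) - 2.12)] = (1.8352*exp(3*d) + 4.7376*exp(2*d) + 3.7392*exp(d) - 0.8869)*exp(d)/(6.1504*exp(6*d) + 22.6176*exp(5*d) + 19.5536*exp(4*d) + 8.2352*exp(3*d) + 19.3969*exp(2*d) - 1.06*exp(d) + 4.4944)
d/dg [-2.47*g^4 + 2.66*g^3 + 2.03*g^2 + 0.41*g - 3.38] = -9.88*g^3 + 7.98*g^2 + 4.06*g + 0.41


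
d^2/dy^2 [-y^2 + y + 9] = -2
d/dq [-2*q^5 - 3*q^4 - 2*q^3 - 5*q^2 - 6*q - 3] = -10*q^4 - 12*q^3 - 6*q^2 - 10*q - 6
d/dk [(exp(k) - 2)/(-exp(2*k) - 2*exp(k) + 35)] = (2*(exp(k) - 2)*(exp(k) + 1) - exp(2*k) - 2*exp(k) + 35)*exp(k)/(exp(2*k) + 2*exp(k) - 35)^2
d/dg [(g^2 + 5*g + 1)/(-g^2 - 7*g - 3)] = 2*(-g^2 - 2*g - 4)/(g^4 + 14*g^3 + 55*g^2 + 42*g + 9)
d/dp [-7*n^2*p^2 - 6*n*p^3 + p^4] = 2*p*(-7*n^2 - 9*n*p + 2*p^2)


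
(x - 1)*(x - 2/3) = x^2 - 5*x/3 + 2/3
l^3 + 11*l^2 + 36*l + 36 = (l + 2)*(l + 3)*(l + 6)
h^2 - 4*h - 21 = (h - 7)*(h + 3)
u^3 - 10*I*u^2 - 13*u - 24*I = (u - 8*I)*(u - 3*I)*(u + I)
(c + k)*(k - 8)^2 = c*k^2 - 16*c*k + 64*c + k^3 - 16*k^2 + 64*k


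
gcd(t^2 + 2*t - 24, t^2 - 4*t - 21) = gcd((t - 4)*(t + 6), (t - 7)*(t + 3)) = 1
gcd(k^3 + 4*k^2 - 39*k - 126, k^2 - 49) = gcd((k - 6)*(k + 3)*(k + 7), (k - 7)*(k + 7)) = k + 7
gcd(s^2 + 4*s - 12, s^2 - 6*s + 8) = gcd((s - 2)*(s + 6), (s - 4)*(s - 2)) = s - 2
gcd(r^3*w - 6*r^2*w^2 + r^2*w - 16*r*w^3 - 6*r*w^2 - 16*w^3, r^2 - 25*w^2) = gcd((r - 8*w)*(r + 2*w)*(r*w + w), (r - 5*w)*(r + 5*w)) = 1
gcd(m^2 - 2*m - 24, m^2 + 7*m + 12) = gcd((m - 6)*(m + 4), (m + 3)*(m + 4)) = m + 4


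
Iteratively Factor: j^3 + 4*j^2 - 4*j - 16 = (j + 2)*(j^2 + 2*j - 8) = (j - 2)*(j + 2)*(j + 4)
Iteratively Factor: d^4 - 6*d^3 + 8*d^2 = (d - 2)*(d^3 - 4*d^2) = (d - 4)*(d - 2)*(d^2) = d*(d - 4)*(d - 2)*(d)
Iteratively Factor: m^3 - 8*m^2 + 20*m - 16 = (m - 2)*(m^2 - 6*m + 8) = (m - 2)^2*(m - 4)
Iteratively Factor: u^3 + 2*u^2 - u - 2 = (u - 1)*(u^2 + 3*u + 2) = (u - 1)*(u + 2)*(u + 1)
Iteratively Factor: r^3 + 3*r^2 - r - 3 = (r - 1)*(r^2 + 4*r + 3) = (r - 1)*(r + 3)*(r + 1)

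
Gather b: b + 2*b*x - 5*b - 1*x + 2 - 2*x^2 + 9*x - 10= b*(2*x - 4) - 2*x^2 + 8*x - 8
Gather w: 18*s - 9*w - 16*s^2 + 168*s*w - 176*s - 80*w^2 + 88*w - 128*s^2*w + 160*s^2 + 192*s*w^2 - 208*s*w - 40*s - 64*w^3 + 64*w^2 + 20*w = 144*s^2 - 198*s - 64*w^3 + w^2*(192*s - 16) + w*(-128*s^2 - 40*s + 99)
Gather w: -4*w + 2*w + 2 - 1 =1 - 2*w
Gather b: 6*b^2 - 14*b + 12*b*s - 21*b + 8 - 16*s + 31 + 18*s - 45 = 6*b^2 + b*(12*s - 35) + 2*s - 6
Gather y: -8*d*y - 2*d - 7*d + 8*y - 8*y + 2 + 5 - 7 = -8*d*y - 9*d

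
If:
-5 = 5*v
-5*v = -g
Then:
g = -5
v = -1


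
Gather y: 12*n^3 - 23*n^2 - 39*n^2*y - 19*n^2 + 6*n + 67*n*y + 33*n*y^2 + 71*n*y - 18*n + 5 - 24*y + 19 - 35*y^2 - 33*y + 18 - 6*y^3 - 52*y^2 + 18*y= 12*n^3 - 42*n^2 - 12*n - 6*y^3 + y^2*(33*n - 87) + y*(-39*n^2 + 138*n - 39) + 42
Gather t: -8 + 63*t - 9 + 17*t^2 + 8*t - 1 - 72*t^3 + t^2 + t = -72*t^3 + 18*t^2 + 72*t - 18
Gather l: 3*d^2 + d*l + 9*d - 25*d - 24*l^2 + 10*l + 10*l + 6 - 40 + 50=3*d^2 - 16*d - 24*l^2 + l*(d + 20) + 16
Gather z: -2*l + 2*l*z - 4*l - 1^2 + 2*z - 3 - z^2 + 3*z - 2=-6*l - z^2 + z*(2*l + 5) - 6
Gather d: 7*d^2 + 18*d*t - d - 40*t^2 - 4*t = 7*d^2 + d*(18*t - 1) - 40*t^2 - 4*t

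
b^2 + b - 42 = (b - 6)*(b + 7)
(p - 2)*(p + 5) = p^2 + 3*p - 10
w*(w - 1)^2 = w^3 - 2*w^2 + w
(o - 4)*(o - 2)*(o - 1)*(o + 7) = o^4 - 35*o^2 + 90*o - 56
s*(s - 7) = s^2 - 7*s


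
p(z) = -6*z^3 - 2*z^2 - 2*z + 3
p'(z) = -18*z^2 - 4*z - 2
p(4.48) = -585.59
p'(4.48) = -381.19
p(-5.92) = 1189.60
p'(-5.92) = -609.16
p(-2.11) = 54.68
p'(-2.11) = -73.70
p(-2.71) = 113.15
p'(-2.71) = -123.35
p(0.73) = -1.86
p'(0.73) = -14.51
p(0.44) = 1.22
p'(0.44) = -7.24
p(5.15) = -879.89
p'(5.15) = -500.00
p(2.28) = -83.07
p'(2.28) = -104.69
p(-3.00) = 153.00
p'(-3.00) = -152.00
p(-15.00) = 19833.00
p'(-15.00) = -3992.00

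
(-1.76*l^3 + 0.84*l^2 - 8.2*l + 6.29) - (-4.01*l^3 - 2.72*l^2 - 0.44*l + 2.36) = 2.25*l^3 + 3.56*l^2 - 7.76*l + 3.93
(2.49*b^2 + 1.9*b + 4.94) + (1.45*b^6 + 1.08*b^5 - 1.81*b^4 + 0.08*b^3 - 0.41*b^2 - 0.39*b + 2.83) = 1.45*b^6 + 1.08*b^5 - 1.81*b^4 + 0.08*b^3 + 2.08*b^2 + 1.51*b + 7.77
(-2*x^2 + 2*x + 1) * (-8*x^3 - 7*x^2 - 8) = 16*x^5 - 2*x^4 - 22*x^3 + 9*x^2 - 16*x - 8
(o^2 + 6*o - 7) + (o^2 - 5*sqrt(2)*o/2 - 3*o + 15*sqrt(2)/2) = 2*o^2 - 5*sqrt(2)*o/2 + 3*o - 7 + 15*sqrt(2)/2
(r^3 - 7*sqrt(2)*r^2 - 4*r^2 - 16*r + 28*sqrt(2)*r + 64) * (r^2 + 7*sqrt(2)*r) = r^5 - 4*r^4 - 114*r^3 - 112*sqrt(2)*r^2 + 456*r^2 + 448*sqrt(2)*r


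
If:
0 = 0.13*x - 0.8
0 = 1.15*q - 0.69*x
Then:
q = 3.69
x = 6.15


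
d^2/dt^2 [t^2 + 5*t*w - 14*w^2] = 2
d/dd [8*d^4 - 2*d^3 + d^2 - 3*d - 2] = 32*d^3 - 6*d^2 + 2*d - 3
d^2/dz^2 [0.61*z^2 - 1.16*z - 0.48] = 1.22000000000000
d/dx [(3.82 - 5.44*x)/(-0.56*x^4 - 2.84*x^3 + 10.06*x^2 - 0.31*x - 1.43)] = (-9.1392*x^4 - 22.3424*x^3 + 87.2728*x^2 - 76.8584*x + 8.9634)/(0.3136*x^8 + 3.1808*x^7 - 3.2016*x^6 - 56.7936*x^5 + 104.566*x^4 + 1.8852*x^3 - 28.6755*x^2 + 0.8866*x + 2.0449)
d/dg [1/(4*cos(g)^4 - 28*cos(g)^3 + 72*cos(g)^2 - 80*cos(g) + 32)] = (4*cos(g) - 5)*sin(g)/(4*(cos(g) - 2)^4*(cos(g) - 1)^2)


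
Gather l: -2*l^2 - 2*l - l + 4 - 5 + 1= -2*l^2 - 3*l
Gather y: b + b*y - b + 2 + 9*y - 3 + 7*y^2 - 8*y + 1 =7*y^2 + y*(b + 1)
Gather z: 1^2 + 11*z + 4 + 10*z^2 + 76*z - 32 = 10*z^2 + 87*z - 27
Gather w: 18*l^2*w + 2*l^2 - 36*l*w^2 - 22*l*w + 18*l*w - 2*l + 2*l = 2*l^2 - 36*l*w^2 + w*(18*l^2 - 4*l)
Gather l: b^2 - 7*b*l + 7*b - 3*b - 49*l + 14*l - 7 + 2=b^2 + 4*b + l*(-7*b - 35) - 5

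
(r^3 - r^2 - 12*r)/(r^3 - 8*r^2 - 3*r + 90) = r*(r - 4)/(r^2 - 11*r + 30)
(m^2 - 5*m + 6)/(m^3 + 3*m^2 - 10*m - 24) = (m - 2)/(m^2 + 6*m + 8)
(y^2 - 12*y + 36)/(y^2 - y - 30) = (y - 6)/(y + 5)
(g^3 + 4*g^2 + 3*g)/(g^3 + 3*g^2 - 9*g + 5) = g*(g^2 + 4*g + 3)/(g^3 + 3*g^2 - 9*g + 5)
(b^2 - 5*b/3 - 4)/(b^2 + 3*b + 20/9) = 3*(b - 3)/(3*b + 5)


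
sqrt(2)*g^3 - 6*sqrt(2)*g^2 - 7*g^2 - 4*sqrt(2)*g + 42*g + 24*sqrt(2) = (g - 6)*(g - 4*sqrt(2))*(sqrt(2)*g + 1)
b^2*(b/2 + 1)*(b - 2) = b^4/2 - 2*b^2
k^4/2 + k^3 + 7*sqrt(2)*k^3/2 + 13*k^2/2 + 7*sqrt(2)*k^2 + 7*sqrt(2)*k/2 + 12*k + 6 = (k/2 + sqrt(2)/2)*(k + 1)^2*(k + 6*sqrt(2))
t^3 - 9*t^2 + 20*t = t*(t - 5)*(t - 4)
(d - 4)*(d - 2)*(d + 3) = d^3 - 3*d^2 - 10*d + 24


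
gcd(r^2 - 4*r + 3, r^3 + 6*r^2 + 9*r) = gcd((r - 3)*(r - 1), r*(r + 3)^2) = 1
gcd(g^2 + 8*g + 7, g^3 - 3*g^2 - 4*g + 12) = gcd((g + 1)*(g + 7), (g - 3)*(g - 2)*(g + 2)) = 1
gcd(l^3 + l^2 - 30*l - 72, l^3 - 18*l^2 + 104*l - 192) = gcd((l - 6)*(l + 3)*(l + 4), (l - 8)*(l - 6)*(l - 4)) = l - 6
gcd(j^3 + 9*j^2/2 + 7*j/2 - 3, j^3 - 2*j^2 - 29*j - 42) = j^2 + 5*j + 6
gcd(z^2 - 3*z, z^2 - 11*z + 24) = z - 3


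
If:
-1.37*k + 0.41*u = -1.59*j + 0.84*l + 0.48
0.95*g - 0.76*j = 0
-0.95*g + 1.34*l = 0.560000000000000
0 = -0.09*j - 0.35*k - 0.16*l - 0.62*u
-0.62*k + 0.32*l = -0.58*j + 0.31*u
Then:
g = -0.57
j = -0.71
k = -0.99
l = 0.01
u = 0.66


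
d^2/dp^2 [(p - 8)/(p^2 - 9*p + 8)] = 2/(p^3 - 3*p^2 + 3*p - 1)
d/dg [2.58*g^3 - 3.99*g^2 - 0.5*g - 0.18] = 7.74*g^2 - 7.98*g - 0.5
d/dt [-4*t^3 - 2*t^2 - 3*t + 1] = -12*t^2 - 4*t - 3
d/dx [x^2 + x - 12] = 2*x + 1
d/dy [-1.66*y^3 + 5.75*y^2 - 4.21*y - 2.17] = -4.98*y^2 + 11.5*y - 4.21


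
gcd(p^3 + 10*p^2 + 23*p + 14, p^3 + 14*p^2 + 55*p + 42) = p^2 + 8*p + 7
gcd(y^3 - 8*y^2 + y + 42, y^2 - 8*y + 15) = y - 3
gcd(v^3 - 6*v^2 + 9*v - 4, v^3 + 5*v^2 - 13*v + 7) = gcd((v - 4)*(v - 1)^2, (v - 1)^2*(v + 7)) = v^2 - 2*v + 1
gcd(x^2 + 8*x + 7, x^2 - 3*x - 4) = x + 1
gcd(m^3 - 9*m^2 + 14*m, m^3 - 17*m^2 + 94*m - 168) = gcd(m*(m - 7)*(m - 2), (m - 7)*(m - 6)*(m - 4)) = m - 7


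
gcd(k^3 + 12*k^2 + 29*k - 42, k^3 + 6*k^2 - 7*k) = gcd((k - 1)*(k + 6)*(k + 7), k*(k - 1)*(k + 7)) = k^2 + 6*k - 7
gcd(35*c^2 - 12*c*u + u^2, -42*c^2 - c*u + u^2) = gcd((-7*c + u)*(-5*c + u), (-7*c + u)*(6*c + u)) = -7*c + u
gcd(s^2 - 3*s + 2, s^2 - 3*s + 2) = s^2 - 3*s + 2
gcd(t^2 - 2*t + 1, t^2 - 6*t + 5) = t - 1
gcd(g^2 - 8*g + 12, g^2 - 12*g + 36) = g - 6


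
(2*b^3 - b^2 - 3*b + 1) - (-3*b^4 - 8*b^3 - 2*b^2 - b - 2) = 3*b^4 + 10*b^3 + b^2 - 2*b + 3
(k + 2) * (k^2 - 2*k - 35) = k^3 - 39*k - 70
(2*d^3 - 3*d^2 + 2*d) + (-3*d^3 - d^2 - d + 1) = -d^3 - 4*d^2 + d + 1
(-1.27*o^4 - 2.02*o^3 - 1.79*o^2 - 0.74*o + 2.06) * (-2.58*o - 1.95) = 3.2766*o^5 + 7.6881*o^4 + 8.5572*o^3 + 5.3997*o^2 - 3.8718*o - 4.017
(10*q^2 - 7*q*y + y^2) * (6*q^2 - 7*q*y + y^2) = 60*q^4 - 112*q^3*y + 65*q^2*y^2 - 14*q*y^3 + y^4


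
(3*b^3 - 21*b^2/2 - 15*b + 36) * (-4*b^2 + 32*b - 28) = -12*b^5 + 138*b^4 - 360*b^3 - 330*b^2 + 1572*b - 1008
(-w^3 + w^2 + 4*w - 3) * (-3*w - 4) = 3*w^4 + w^3 - 16*w^2 - 7*w + 12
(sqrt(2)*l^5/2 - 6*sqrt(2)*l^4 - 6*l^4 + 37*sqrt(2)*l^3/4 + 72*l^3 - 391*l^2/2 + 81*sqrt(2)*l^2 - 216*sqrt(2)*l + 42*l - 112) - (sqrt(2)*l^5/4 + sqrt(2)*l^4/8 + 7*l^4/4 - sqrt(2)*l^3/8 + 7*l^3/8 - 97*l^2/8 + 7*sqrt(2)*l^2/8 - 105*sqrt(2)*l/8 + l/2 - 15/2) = sqrt(2)*l^5/4 - 49*sqrt(2)*l^4/8 - 31*l^4/4 + 75*sqrt(2)*l^3/8 + 569*l^3/8 - 1467*l^2/8 + 641*sqrt(2)*l^2/8 - 1623*sqrt(2)*l/8 + 83*l/2 - 209/2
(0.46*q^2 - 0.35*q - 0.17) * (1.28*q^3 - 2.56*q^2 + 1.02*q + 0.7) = 0.5888*q^5 - 1.6256*q^4 + 1.1476*q^3 + 0.4002*q^2 - 0.4184*q - 0.119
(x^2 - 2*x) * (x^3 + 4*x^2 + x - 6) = x^5 + 2*x^4 - 7*x^3 - 8*x^2 + 12*x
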